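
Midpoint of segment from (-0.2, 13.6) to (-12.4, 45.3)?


Mx = (-0.2 - 12.4)/2 = -12.6/2 = -6.3000
My = (13.6 + 45.3)/2 = 58.9/2 = 29.4500

(-6.3000, 29.4500)


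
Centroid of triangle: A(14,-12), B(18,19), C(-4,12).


Gx = (14+18- 4)/3 = 28/3 = 9.3333
Gy = (-12+19+12)/3 = 19/3 = 6.3333

G = (9.3333, 6.3333)


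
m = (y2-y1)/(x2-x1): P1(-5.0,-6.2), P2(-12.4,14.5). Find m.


dy = 14.5 + 6.2 = 20.7
dx = -12.4 + 5.0 = -7.4
m = 20.7/(-7.4) = -2.7973

m = -2.7973


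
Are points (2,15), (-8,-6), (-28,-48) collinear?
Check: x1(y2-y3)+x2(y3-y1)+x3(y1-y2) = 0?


2*(-6+ 48) - 8*(-48-15) - 28*(15+ 6)
= 84 + 504 - 588 = 0

Yes, collinear (determinant = 0)


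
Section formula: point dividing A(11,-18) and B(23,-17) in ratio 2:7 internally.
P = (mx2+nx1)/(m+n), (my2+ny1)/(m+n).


Px = (2*23 + 7*11)/9 = 123/9 = 13.6667
Py = (2*(-17) + 7*(-18))/9 = -160/9 = -17.7778

P = (13.6667, -17.7778)


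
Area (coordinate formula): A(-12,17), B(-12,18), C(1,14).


-12*(18-14) = -48
-12*(14-17) = 36
1*(17-18) = -1
sum = -13
Area = |-13|/2 = 6.5000

6.5000 sq units


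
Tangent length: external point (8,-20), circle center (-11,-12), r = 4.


d = sqrt((8+ 11)^2 + (-20+ 12)^2) = sqrt(361+64) = 20.6155
L = sqrt(425.0000 - 16) = sqrt(409.0000) = 20.2237

20.2237


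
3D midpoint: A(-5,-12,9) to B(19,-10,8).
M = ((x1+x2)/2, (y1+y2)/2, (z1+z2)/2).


Mx = (-5+19)/2 = 7.0000
My = (-12- 10)/2 = -11.0000
Mz = (9+8)/2 = 8.5000

M = (7.0000, -11.0000, 8.5000)


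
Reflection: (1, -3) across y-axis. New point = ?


Reflection rule for y-axis: (-x, y)
(1, -3) -> (-1, -3)

(-1, -3)


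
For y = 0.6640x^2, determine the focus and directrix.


a = 0.6640
1/(4a) = 0.3765
Focus = (0, 0.3765)
Directrix: y = -0.3765

Focus = (0, 0.3765), Directrix: y = -0.3765


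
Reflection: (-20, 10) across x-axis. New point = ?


Reflection rule for x-axis: (x, -y)
(-20, 10) -> (-20, -10)

(-20, -10)


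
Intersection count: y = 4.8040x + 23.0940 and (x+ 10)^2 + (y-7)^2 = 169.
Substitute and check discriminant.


Substitute y = 4.8040x + 23.0940: (x+ 10)^2 + (4.8040x+23.0940-7)^2 = 169
Expand to Ax^2 + Bx + C = 0, where b-k = 16.094
A = 1+m^2 = 24.078416
B = 2(m(b-k) - h) = 2(4.8040*16.094 + 10) = 174.631152
C = h^2 + (b-k)^2 - r^2 = 100 + 259.016836 - 169 = 190.016836
disc = B^2-4AC = 30496.0392 - 18301.2177 = 12194.8215
disc > 0

2 intersection points


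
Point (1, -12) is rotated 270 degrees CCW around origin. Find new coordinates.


cos(270) = 0, sin(270) = -1
x' = 1*0 + 12*(-1) = -12
y' = 1*(-1) - 12*0 = -1

(-12, -1)


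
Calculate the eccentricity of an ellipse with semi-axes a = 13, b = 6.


c = sqrt(169-36) = sqrt(133) = 11.5326
e = c/a = sqrt(133)/13 = 0.8871

e = 0.8871


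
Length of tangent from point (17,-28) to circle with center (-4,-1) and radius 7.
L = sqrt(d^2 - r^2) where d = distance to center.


d = sqrt((17+ 4)^2 + (-28+ 1)^2) = sqrt(441+729) = 34.2053
L = sqrt(1170.0000 - 49) = sqrt(1121.0000) = 33.4813

33.4813


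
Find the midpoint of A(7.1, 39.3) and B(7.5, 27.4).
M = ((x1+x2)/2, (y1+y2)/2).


Mx = (7.1 + 7.5)/2 = 14.6/2 = 7.3000
My = (39.3 + 27.4)/2 = 66.7/2 = 33.3500

(7.3000, 33.3500)


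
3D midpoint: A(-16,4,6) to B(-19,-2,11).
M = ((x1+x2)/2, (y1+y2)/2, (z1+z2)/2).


Mx = (-16- 19)/2 = -17.5000
My = (4- 2)/2 = 1.0000
Mz = (6+11)/2 = 8.5000

M = (-17.5000, 1.0000, 8.5000)


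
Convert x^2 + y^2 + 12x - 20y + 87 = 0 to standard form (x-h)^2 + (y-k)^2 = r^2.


h = -D/2 = -12/2 = -6
k = -E/2 = 20/2 = 10
r^2 = h^2 + k^2 - F = 36 + 100 - 87 = 49
r = 7

Center (-6, 10), radius = 7


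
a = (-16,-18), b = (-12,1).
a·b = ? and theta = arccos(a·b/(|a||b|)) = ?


a·b = -16*(-12) - 18*1 = 192 - 18 = 174
|a| = sqrt(256+324) = 24.0832
|b| = sqrt(144+1) = 12.0416
cos(theta) = 174/(sqrt(580)*sqrt(145)) = 174/sqrt(84100) = 0.600000
theta = arccos(174/sqrt(84100)) = 53.1301 degrees

a·b = 174, theta = 53.1301 deg


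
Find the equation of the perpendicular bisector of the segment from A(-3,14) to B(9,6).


Midpoint = (3, 10)
Slope of AB = dy/dx = -8/12 = -0.6667
Perp slope = -dx/dy = 12/8 = 1.5000
b = My - (perp slope)*Mx = 10 + (12*3)/(-8) = 10 - 4.5000 = 5.5000

y = 1.5000x + 5.5000


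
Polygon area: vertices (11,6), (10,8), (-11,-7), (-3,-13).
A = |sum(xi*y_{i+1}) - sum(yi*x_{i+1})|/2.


sum(xi*y_{i+1}) = 11*8 + 10*(-7) - 11*(-13) - 3*6 = 143
sum(yi*x_{i+1}) = 6*10 + 8*(-11) - 7*(-3) - 13*11 = -150
Area = |143 + 150|/2 = 293/2 = 146.5000

146.5000 sq units


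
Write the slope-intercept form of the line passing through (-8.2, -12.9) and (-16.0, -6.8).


m = (6.1)/(-7.8) = -0.7821
b = y1 - m*x1 = -12.9 - (6.1*(-8.2))/(-7.8) = -12.9 - 6.4128 = -19.3128

y = -0.7821x - 19.3128


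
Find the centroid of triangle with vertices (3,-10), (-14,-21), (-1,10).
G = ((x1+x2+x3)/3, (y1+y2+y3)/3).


Gx = (3- 14- 1)/3 = -12/3 = -4.0000
Gy = (-10- 21+10)/3 = -21/3 = -7.0000

G = (-4.0000, -7.0000)


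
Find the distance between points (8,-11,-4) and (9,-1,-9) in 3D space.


dx=1, dy=10, dz=-5
d = sqrt(1+100+25) = sqrt(126) = 11.2250

11.2250


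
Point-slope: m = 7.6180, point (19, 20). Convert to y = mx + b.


y - 20 = 7.6180(x - 19)
y = 7.6180x + 20 - 7.6180*19
y = 7.6180x - 124.7420

y = 7.6180x - 124.7420


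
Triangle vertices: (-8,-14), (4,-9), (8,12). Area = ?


-8*(-9-12) = 168
4*(12+ 14) = 104
8*(-14+ 9) = -40
sum = 232
Area = |232|/2 = 116.0000

116.0000 sq units


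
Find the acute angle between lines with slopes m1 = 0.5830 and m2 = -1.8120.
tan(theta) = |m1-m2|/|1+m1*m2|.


m1-m2 = 2.395
1+m1*m2 = -0.056396
tan(theta) = |2.395/(-0.056396)| = 42.467551
theta = arctan(|2.395/(-0.056396)|) = 88.6511 degrees (acute angle)

88.6511 degrees


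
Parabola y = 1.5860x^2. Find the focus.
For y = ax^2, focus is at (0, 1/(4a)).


a = 1.5860
4a = 6.3440
focus = (0, 1/6.3440) = (0, 0.1576)

Focus = (0, 0.1576)


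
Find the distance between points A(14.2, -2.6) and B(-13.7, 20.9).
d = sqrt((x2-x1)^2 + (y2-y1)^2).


dx = -13.7 - 14.2 = -27.9
dy = 20.9 + 2.6 = 23.5
d = sqrt(778.41 + 552.25) = sqrt(1330.66) = 36.4782

36.4782


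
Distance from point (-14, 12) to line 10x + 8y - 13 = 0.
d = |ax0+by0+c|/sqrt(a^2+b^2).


|10*(-14) + 8*12 - 13| = |-57| = 57
sqrt(100 + 64) = sqrt(164) = 12.8062
d = 57/sqrt(164) = 4.4510

4.4510


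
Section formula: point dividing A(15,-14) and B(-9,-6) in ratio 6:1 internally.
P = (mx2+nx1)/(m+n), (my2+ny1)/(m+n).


Px = (6*(-9) + 1*15)/7 = -39/7 = -5.5714
Py = (6*(-6) + 1*(-14))/7 = -50/7 = -7.1429

P = (-5.5714, -7.1429)


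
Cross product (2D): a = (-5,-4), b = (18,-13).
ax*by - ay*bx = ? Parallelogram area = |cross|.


cross = -5*(-13) + 4*18 = 65 + 72 = 137
Parallelogram area = |137| = 137

cross = 137, parallelogram area = 137


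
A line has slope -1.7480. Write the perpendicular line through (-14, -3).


Perpendicular slope = -1/m1 = -1/(-1.7480) = 0.5721
b2 = y0 - m2*x0 = -3 - 14/(-1.7480) = -3 + 8.0092 = 5.0092

y = 0.5721x + 5.0092


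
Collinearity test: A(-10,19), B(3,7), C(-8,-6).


-10*(7+ 6) + 3*(-6-19) - 8*(19-7)
= -130 - 75 - 96 = -301

No, not collinear (determinant = -301)


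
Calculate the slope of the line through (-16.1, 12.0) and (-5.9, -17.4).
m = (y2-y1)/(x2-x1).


dy = -17.4 - 12.0 = -29.4
dx = -5.9 + 16.1 = 10.2
m = -29.4/10.2 = -2.8824

m = -2.8824


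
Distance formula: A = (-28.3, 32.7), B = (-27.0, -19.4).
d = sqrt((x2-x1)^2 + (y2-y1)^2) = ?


dx = -27.0 + 28.3 = 1.3
dy = -19.4 - 32.7 = -52.1
d = sqrt(1.69 + 2714.41) = sqrt(2716.1) = 52.1162

52.1162


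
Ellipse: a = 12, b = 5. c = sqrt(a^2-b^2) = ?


c^2 = 12^2 - 5^2 = 144 - 25 = 119
c = sqrt(119) = 10.9087

c = 10.9087


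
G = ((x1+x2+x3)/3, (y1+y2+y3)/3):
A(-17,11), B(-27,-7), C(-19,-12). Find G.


Gx = (-17- 27- 19)/3 = -63/3 = -21.0000
Gy = (11- 7- 12)/3 = -8/3 = -2.6667

G = (-21.0000, -2.6667)


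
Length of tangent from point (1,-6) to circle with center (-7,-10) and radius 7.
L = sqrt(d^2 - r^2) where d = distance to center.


d = sqrt((1+ 7)^2 + (-6+ 10)^2) = sqrt(64+16) = 8.9443
L = sqrt(80.0000 - 49) = sqrt(31.0000) = 5.5678

5.5678


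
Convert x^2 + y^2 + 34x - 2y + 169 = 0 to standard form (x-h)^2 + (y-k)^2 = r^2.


h = -D/2 = -34/2 = -17
k = -E/2 = 2/2 = 1
r^2 = h^2 + k^2 - F = 289 + 1 - 169 = 121
r = 11

Center (-17, 1), radius = 11


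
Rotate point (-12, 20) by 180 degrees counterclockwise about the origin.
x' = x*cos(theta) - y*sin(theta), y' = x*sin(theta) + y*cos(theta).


cos(180) = -1, sin(180) = 0
x' = -12*(-1) - 20*0 = 12
y' = -12*0 + 20*(-1) = -20

(12, -20)


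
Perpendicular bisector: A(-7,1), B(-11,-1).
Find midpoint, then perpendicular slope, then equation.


Midpoint = (-9, 0)
Slope of AB = dy/dx = -2/(-4) = 0.5000
Perp slope = -dx/dy = -4/2 = -2.0000
b = My - (perp slope)*Mx = 0 + (-4*(-9))/(-2) = 0 - 18.0000 = -18.0000

y = -2.0000x - 18.0000


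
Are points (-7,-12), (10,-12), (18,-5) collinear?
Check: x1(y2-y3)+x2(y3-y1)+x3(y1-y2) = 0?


-7*(-12+ 5) + 10*(-5+ 12) + 18*(-12+ 12)
= 49 + 70 + 0 = 119

No, not collinear (determinant = 119)


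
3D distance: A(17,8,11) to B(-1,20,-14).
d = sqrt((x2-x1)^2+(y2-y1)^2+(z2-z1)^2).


dx=-18, dy=12, dz=-25
d = sqrt(324+144+625) = sqrt(1093) = 33.0606

33.0606


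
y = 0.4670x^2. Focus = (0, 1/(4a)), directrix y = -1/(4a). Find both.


a = 0.4670
1/(4a) = 0.5353
Focus = (0, 0.5353)
Directrix: y = -0.5353

Focus = (0, 0.5353), Directrix: y = -0.5353


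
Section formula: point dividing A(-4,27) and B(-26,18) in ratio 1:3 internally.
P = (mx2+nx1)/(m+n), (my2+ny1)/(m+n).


Px = (1*(-26) + 3*(-4))/4 = -38/4 = -9.5000
Py = (1*18 + 3*27)/4 = 99/4 = 24.7500

P = (-9.5000, 24.7500)


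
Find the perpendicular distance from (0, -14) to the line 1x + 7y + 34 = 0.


|1*0 + 7*(-14) + 34| = |-64| = 64
sqrt(1 + 49) = sqrt(50) = 7.0711
d = 64/sqrt(50) = 9.0510

9.0510


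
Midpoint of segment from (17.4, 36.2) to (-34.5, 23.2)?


Mx = (17.4 - 34.5)/2 = -17.1/2 = -8.5500
My = (36.2 + 23.2)/2 = 59.4/2 = 29.7000

(-8.5500, 29.7000)


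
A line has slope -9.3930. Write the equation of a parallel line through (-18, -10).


Parallel lines have equal slopes.
m2 = -9.3930
b2 = -10 + 9.3930*(-18) = -179.0740

y = -9.3930x - 179.0740


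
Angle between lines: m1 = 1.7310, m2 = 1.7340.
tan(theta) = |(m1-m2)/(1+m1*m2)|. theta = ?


m1-m2 = -0.003
1+m1*m2 = 4.001554
tan(theta) = |-0.003/4.001554| = 0.000750
theta = arctan(|-0.003/4.001554|) = 0.0430 degrees (acute angle)

0.0430 degrees


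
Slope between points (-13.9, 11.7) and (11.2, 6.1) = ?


dy = 6.1 - 11.7 = -5.6
dx = 11.2 + 13.9 = 25.1
m = -5.6/25.1 = -0.2231

m = -0.2231


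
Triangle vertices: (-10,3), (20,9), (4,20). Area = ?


-10*(9-20) = 110
20*(20-3) = 340
4*(3-9) = -24
sum = 426
Area = |426|/2 = 213.0000

213.0000 sq units


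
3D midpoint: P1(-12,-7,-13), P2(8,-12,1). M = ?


Mx = (-12+8)/2 = -2.0000
My = (-7- 12)/2 = -9.5000
Mz = (-13+1)/2 = -6.0000

M = (-2.0000, -9.5000, -6.0000)


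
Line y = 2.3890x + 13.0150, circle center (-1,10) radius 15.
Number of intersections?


Substitute y = 2.3890x + 13.0150: (x+ 1)^2 + (2.3890x+13.0150-10)^2 = 225
Expand to Ax^2 + Bx + C = 0, where b-k = 3.015
A = 1+m^2 = 6.707321
B = 2(m(b-k) - h) = 2(2.3890*3.015 + 1) = 16.40567
C = h^2 + (b-k)^2 - r^2 = 1 + 9.090225 - 225 = -214.909775
disc = B^2-4AC = 269.1460 + 5765.8754 = 6035.0214
disc > 0

2 intersection points


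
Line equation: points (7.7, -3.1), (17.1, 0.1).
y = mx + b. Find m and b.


m = (3.2)/(9.4) = 0.3404
b = y1 - m*x1 = -3.1 - (3.2*7.7)/(9.4) = -3.1 - 2.6213 = -5.7213

y = 0.3404x - 5.7213


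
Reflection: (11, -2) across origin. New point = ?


Reflection rule for origin: (-x, -y)
(11, -2) -> (-11, 2)

(-11, 2)


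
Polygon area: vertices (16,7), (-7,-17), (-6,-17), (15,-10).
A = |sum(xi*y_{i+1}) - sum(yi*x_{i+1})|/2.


sum(xi*y_{i+1}) = 16*(-17) - 7*(-17) - 6*(-10) + 15*7 = 12
sum(yi*x_{i+1}) = 7*(-7) - 17*(-6) - 17*15 - 10*16 = -362
Area = |12 + 362|/2 = 374/2 = 187.0000

187.0000 sq units


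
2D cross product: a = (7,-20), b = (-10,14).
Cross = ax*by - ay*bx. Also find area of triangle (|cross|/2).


cross = 7*14 + 20*(-10) = 98 - 200 = -102
Triangle area = |-102|/2 = 102/2 = 51.0000

cross = -102, triangle area = 51.0000


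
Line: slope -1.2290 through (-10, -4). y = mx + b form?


y + 4 = -1.2290(x + 10)
y = -1.2290x - 4 + 1.2290*(-10)
y = -1.2290x - 16.2900

y = -1.2290x - 16.2900


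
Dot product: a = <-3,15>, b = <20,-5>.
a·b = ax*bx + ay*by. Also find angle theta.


a·b = -3*20 + 15*(-5) = -60 - 75 = -135
|a| = sqrt(9+225) = 15.2971
|b| = sqrt(400+25) = 20.6155
cos(theta) = -135/(sqrt(234)*sqrt(425)) = -135/sqrt(99450) = -0.428086
theta = arccos(-135/sqrt(99450)) = 115.3462 degrees

a·b = -135, theta = 115.3462 deg


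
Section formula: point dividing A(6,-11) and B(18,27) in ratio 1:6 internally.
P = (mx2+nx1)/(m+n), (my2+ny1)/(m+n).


Px = (1*18 + 6*6)/7 = 54/7 = 7.7143
Py = (1*27 + 6*(-11))/7 = -39/7 = -5.5714

P = (7.7143, -5.5714)


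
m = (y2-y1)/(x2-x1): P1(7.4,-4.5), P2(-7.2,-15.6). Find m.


dy = -15.6 + 4.5 = -11.1
dx = -7.2 - 7.4 = -14.6
m = -11.1/(-14.6) = 0.7603

m = 0.7603


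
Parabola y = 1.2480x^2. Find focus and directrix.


a = 1.2480
1/(4a) = 0.2003
Focus = (0, 0.2003)
Directrix: y = -0.2003

Focus = (0, 0.2003), Directrix: y = -0.2003


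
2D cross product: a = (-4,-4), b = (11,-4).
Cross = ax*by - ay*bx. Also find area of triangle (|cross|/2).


cross = -4*(-4) + 4*11 = 16 + 44 = 60
Triangle area = |60|/2 = 60/2 = 30.0000

cross = 60, triangle area = 30.0000


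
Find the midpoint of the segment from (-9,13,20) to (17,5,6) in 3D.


Mx = (-9+17)/2 = 4.0000
My = (13+5)/2 = 9.0000
Mz = (20+6)/2 = 13.0000

M = (4.0000, 9.0000, 13.0000)


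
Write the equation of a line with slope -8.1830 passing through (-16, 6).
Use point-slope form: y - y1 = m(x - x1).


y - 6 = -8.1830(x + 16)
y = -8.1830x + 6 + 8.1830*(-16)
y = -8.1830x - 124.9280

y = -8.1830x - 124.9280


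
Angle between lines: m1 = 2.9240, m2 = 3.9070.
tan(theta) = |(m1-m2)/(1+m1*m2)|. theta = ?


m1-m2 = -0.983
1+m1*m2 = 12.424068
tan(theta) = |-0.983/12.424068| = 0.079121
theta = arctan(|-0.983/12.424068|) = 4.5239 degrees (acute angle)

4.5239 degrees


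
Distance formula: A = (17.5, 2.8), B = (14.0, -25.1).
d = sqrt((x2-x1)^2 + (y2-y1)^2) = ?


dx = 14.0 - 17.5 = -3.5
dy = -25.1 - 2.8 = -27.9
d = sqrt(12.25 + 778.41) = sqrt(790.66) = 28.1187

28.1187


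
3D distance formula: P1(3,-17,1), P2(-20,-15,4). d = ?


dx=-23, dy=2, dz=3
d = sqrt(529+4+9) = sqrt(542) = 23.2809

23.2809


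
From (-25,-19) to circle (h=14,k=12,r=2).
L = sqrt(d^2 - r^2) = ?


d = sqrt((-25-14)^2 + (-19-12)^2) = sqrt(1521+961) = 49.8197
L = sqrt(2482.0000 - 4) = sqrt(2478.0000) = 49.7795

49.7795


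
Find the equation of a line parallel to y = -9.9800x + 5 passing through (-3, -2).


Parallel lines have equal slopes.
m2 = -9.9800
b2 = -2 + 9.9800*(-3) = -31.9400

y = -9.9800x - 31.9400


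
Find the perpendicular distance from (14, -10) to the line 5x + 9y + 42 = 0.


|5*14 + 9*(-10) + 42| = |22| = 22
sqrt(25 + 81) = sqrt(106) = 10.2956
d = 22/sqrt(106) = 2.1368

2.1368


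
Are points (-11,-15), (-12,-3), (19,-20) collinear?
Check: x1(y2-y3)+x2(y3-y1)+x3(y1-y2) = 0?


-11*(-3+ 20) - 12*(-20+ 15) + 19*(-15+ 3)
= -187 + 60 - 228 = -355

No, not collinear (determinant = -355)


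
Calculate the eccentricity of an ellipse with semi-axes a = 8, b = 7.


c = sqrt(64-49) = sqrt(15) = 3.8730
e = c/a = sqrt(15)/8 = 0.4841

e = 0.4841


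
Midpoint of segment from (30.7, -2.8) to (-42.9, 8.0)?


Mx = (30.7 - 42.9)/2 = -12.2/2 = -6.1000
My = (-2.8 + 8.0)/2 = 5.2/2 = 2.6000

(-6.1000, 2.6000)


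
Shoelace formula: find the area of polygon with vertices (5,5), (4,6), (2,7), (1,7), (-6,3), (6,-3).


sum(xi*y_{i+1}) = 5*6 + 4*7 + 2*7 + 1*3 - 6*(-3) + 6*5 = 123
sum(yi*x_{i+1}) = 5*4 + 6*2 + 7*1 + 7*(-6) + 3*6 - 3*5 = 0
Area = |123 - 0|/2 = 123/2 = 61.5000

61.5000 sq units


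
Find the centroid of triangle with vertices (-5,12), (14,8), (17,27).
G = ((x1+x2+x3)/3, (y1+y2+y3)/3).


Gx = (-5+14+17)/3 = 26/3 = 8.6667
Gy = (12+8+27)/3 = 47/3 = 15.6667

G = (8.6667, 15.6667)


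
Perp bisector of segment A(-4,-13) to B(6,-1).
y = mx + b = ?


Midpoint = (1, -7)
Slope of AB = dy/dx = 12/10 = 1.2000
Perp slope = -dx/dy = -10/12 = -0.8333
b = My - (perp slope)*Mx = -7 + (10*1)/12 = -7 + 0.8333 = -6.1667

y = -0.8333x - 6.1667


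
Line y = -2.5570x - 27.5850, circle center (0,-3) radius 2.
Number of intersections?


Substitute y = -2.5570x - 27.5850: (x-0)^2 + (-2.5570x- 27.5850+ 3)^2 = 4
Expand to Ax^2 + Bx + C = 0, where b-k = -24.585
A = 1+m^2 = 7.538249
B = 2(m(b-k) - h) = 2(-2.5570*(-24.585) - 0) = 125.72769
C = h^2 + (b-k)^2 - r^2 = 0 + 604.422225 - 4 = 600.422225
disc = B^2-4AC = 15807.4520 - 18104.5289 = -2297.0769
disc < 0

0 intersection points


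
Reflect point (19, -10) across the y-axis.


Reflection rule for y-axis: (-x, y)
(19, -10) -> (-19, -10)

(-19, -10)


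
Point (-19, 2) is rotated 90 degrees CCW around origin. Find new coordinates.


cos(90) = 0, sin(90) = 1
x' = -19*0 - 2*1 = -2
y' = -19*1 + 2*0 = -19

(-2, -19)


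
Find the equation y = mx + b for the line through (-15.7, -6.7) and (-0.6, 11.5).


m = (18.2)/(15.1) = 1.2053
b = y1 - m*x1 = -6.7 - (18.2*(-15.7))/(15.1) = -6.7 + 18.9232 = 12.2232

y = 1.2053x + 12.2232


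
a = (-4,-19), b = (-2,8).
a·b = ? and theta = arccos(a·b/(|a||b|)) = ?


a·b = -4*(-2) - 19*8 = 8 - 152 = -144
|a| = sqrt(16+361) = 19.4165
|b| = sqrt(4+64) = 8.2462
cos(theta) = -144/(sqrt(377)*sqrt(68)) = -144/sqrt(25636) = -0.899368
theta = arccos(-144/sqrt(25636)) = 154.0751 degrees

a·b = -144, theta = 154.0751 deg


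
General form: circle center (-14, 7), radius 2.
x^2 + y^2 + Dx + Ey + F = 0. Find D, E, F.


(x+ 14)^2 + (y-7)^2 = 2^2
D = -2h = 28, E = -2k = -14
F = h^2+k^2-r^2 = 196+49-4 = 241

D = 28, E = -14, F = 241


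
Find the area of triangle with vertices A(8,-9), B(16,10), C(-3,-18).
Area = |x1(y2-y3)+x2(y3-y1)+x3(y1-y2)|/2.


8*(10+ 18) = 224
16*(-18+ 9) = -144
-3*(-9-10) = 57
sum = 137
Area = |137|/2 = 68.5000

68.5000 sq units


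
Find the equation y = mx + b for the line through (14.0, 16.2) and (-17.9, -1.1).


m = (-17.3)/(-31.9) = 0.5423
b = y1 - m*x1 = 16.2 - (-17.3*14.0)/(-31.9) = 16.2 - 7.5925 = 8.6075

y = 0.5423x + 8.6075


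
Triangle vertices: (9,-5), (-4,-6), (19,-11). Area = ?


9*(-6+ 11) = 45
-4*(-11+ 5) = 24
19*(-5+ 6) = 19
sum = 88
Area = |88|/2 = 44.0000

44.0000 sq units


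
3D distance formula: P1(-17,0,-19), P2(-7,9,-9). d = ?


dx=10, dy=9, dz=10
d = sqrt(100+81+100) = sqrt(281) = 16.7631

16.7631


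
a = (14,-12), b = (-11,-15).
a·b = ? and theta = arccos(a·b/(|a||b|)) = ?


a·b = 14*(-11) - 12*(-15) = -154 + 180 = 26
|a| = sqrt(196+144) = 18.4391
|b| = sqrt(121+225) = 18.6011
cos(theta) = 26/(sqrt(340)*sqrt(346)) = 26/sqrt(117640) = 0.075805
theta = arccos(26/sqrt(117640)) = 85.6525 degrees

a·b = 26, theta = 85.6525 deg


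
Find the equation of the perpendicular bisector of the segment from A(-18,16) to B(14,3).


Midpoint = (-2, 9.5)
Slope of AB = dy/dx = -13/32 = -0.4062
Perp slope = -dx/dy = 32/13 = 2.4615
b = My - (perp slope)*Mx = 9.5 + (32*(-2))/(-13) = 9.5 + 4.9231 = 14.4231

y = 2.4615x + 14.4231


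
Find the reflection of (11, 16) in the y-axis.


Reflection rule for y-axis: (-x, y)
(11, 16) -> (-11, 16)

(-11, 16)


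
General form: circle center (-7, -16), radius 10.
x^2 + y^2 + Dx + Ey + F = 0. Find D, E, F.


(x+ 7)^2 + (y+ 16)^2 = 10^2
D = -2h = 14, E = -2k = 32
F = h^2+k^2-r^2 = 49+256-100 = 205

D = 14, E = 32, F = 205


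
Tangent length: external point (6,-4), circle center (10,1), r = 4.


d = sqrt((6-10)^2 + (-4-1)^2) = sqrt(16+25) = 6.4031
L = sqrt(41.0000 - 16) = sqrt(25.0000) = 5.0000

5.0000


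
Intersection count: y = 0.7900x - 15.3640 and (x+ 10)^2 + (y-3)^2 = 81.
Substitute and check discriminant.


Substitute y = 0.7900x - 15.3640: (x+ 10)^2 + (0.7900x- 15.3640-3)^2 = 81
Expand to Ax^2 + Bx + C = 0, where b-k = -18.364
A = 1+m^2 = 1.6241
B = 2(m(b-k) - h) = 2(0.7900*(-18.364) + 10) = -9.01512
C = h^2 + (b-k)^2 - r^2 = 100 + 337.236496 - 81 = 356.236496
disc = B^2-4AC = 81.2724 - 2314.2548 = -2232.9824
disc < 0

0 intersection points


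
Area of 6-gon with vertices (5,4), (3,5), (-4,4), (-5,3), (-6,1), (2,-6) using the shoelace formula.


sum(xi*y_{i+1}) = 5*5 + 3*4 - 4*3 - 5*1 - 6*(-6) + 2*4 = 64
sum(yi*x_{i+1}) = 4*3 + 5*(-4) + 4*(-5) + 3*(-6) + 1*2 - 6*5 = -74
Area = |64 + 74|/2 = 138/2 = 69.0000

69.0000 sq units


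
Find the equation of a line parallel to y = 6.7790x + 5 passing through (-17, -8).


Parallel lines have equal slopes.
m2 = 6.7790
b2 = -8 - 6.7790*(-17) = 107.2430

y = 6.7790x + 107.2430


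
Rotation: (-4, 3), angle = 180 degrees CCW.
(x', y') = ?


cos(180) = -1, sin(180) = 0
x' = -4*(-1) - 3*0 = 4
y' = -4*0 + 3*(-1) = -3

(4, -3)


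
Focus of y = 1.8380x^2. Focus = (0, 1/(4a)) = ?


a = 1.8380
4a = 7.3520
focus = (0, 1/7.3520) = (0, 0.1360)

Focus = (0, 0.1360)


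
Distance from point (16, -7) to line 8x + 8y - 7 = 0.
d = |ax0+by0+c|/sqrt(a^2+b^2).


|8*16 + 8*(-7) - 7| = |65| = 65
sqrt(64 + 64) = sqrt(128) = 11.3137
d = 65/sqrt(128) = 5.7452

5.7452


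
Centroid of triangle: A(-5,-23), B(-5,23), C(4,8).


Gx = (-5- 5+4)/3 = -6/3 = -2.0000
Gy = (-23+23+8)/3 = 8/3 = 2.6667

G = (-2.0000, 2.6667)


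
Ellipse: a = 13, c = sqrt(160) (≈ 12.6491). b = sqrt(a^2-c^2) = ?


b^2 = 13^2 - (sqrt(160))^2 = 169 - 160 = 9
b = sqrt(9) = 3

b = 3


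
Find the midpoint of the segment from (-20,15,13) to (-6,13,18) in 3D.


Mx = (-20- 6)/2 = -13.0000
My = (15+13)/2 = 14.0000
Mz = (13+18)/2 = 15.5000

M = (-13.0000, 14.0000, 15.5000)


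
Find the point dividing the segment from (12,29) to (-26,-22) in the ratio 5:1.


Px = (5*(-26) + 1*12)/6 = -118/6 = -19.6667
Py = (5*(-22) + 1*29)/6 = -81/6 = -13.5000

P = (-19.6667, -13.5000)


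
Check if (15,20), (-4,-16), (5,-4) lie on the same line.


15*(-16+ 4) - 4*(-4-20) + 5*(20+ 16)
= -180 + 96 + 180 = 96

No, not collinear (determinant = 96)


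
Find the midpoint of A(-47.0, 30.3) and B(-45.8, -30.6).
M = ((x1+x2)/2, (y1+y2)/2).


Mx = (-47.0 - 45.8)/2 = -92.8/2 = -46.4000
My = (30.3 - 30.6)/2 = -0.3/2 = -0.1500

(-46.4000, -0.1500)


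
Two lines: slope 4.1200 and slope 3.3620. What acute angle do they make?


m1-m2 = 0.758
1+m1*m2 = 14.85144
tan(theta) = |0.758/14.85144| = 0.051039
theta = arctan(|0.758/14.85144|) = 2.9218 degrees (acute angle)

2.9218 degrees


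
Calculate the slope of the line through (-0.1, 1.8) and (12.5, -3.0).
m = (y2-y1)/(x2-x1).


dy = -3.0 - 1.8 = -4.8
dx = 12.5 + 0.1 = 12.6
m = -4.8/12.6 = -0.3810

m = -0.3810


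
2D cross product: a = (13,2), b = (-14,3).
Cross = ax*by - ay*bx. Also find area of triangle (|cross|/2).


cross = 13*3 - 2*(-14) = 39 + 28 = 67
Triangle area = |67|/2 = 67/2 = 33.5000

cross = 67, triangle area = 33.5000


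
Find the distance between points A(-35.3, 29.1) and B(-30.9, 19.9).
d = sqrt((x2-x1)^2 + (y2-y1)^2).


dx = -30.9 + 35.3 = 4.4
dy = 19.9 - 29.1 = -9.2
d = sqrt(19.36 + 84.64) = sqrt(104) = 10.1980

10.1980


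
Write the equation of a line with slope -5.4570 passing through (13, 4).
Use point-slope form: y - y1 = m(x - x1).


y - 4 = -5.4570(x - 13)
y = -5.4570x + 4 + 5.4570*13
y = -5.4570x + 74.9410

y = -5.4570x + 74.9410


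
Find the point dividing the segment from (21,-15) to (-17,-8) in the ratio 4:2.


Px = (4*(-17) + 2*21)/6 = -26/6 = -4.3333
Py = (4*(-8) + 2*(-15))/6 = -62/6 = -10.3333

P = (-4.3333, -10.3333)


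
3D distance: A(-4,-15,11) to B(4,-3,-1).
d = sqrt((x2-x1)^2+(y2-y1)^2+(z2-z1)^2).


dx=8, dy=12, dz=-12
d = sqrt(64+144+144) = sqrt(352) = 18.7617

18.7617


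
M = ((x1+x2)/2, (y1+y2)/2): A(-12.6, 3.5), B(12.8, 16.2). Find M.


Mx = (-12.6 + 12.8)/2 = 0.2/2 = 0.1000
My = (3.5 + 16.2)/2 = 19.7/2 = 9.8500

(0.1000, 9.8500)


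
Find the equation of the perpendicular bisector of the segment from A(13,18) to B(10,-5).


Midpoint = (11.5, 6.5)
Slope of AB = dy/dx = -23/(-3) = 7.6667
Perp slope = -dx/dy = -3/23 = -0.1304
b = My - (perp slope)*Mx = 6.5 + (-3*11.5)/(-23) = 6.5 + 1.5000 = 8.0000

y = -0.1304x + 8.0000


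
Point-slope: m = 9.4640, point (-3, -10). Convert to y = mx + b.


y + 10 = 9.4640(x + 3)
y = 9.4640x - 10 - 9.4640*(-3)
y = 9.4640x + 18.3920

y = 9.4640x + 18.3920


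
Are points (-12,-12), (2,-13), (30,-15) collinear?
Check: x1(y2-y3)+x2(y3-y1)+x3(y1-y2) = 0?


-12*(-13+ 15) + 2*(-15+ 12) + 30*(-12+ 13)
= -24 - 6 + 30 = 0

Yes, collinear (determinant = 0)


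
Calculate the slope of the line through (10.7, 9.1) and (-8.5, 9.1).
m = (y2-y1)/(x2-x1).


dy = 9.1 - 9.1 = 0.0
dx = -8.5 - 10.7 = -19.2
m = 0.0/(-19.2) = 0

m = 0


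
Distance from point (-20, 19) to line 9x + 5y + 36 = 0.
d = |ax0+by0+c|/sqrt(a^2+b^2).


|9*(-20) + 5*19 + 36| = |-49| = 49
sqrt(81 + 25) = sqrt(106) = 10.2956
d = 49/sqrt(106) = 4.7593

4.7593


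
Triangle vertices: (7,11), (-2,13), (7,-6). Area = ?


7*(13+ 6) = 133
-2*(-6-11) = 34
7*(11-13) = -14
sum = 153
Area = |153|/2 = 76.5000

76.5000 sq units


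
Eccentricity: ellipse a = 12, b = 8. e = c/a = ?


c = sqrt(144-64) = sqrt(80) = 8.9443
e = c/a = sqrt(80)/12 = 0.7454

e = 0.7454


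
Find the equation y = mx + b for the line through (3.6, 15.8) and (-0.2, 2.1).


m = (-13.7)/(-3.8) = 3.6053
b = y1 - m*x1 = 15.8 - (-13.7*3.6)/(-3.8) = 15.8 - 12.9789 = 2.8211

y = 3.6053x + 2.8211


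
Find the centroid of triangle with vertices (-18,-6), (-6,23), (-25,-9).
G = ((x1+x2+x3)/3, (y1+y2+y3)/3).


Gx = (-18- 6- 25)/3 = -49/3 = -16.3333
Gy = (-6+23- 9)/3 = 8/3 = 2.6667

G = (-16.3333, 2.6667)


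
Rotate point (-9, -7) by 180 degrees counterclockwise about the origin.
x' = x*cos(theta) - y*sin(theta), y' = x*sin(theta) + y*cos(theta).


cos(180) = -1, sin(180) = 0
x' = -9*(-1) + 7*0 = 9
y' = -9*0 - 7*(-1) = 7

(9, 7)


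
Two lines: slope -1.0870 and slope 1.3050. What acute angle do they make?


m1-m2 = -2.392
1+m1*m2 = -0.418535
tan(theta) = |-2.392/(-0.418535)| = 5.715173
theta = arctan(|-2.392/(-0.418535)|) = 80.0753 degrees (acute angle)

80.0753 degrees


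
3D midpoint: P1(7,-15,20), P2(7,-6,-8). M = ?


Mx = (7+7)/2 = 7.0000
My = (-15- 6)/2 = -10.5000
Mz = (20- 8)/2 = 6.0000

M = (7.0000, -10.5000, 6.0000)


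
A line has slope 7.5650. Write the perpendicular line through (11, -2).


Perpendicular slope = -1/m1 = -1/7.5650 = -0.1322
b2 = y0 - m2*x0 = -2 + 11/7.5650 = -2 + 1.4541 = -0.5459

y = -0.1322x - 0.5459


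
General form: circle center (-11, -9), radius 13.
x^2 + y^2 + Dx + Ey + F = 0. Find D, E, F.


(x+ 11)^2 + (y+ 9)^2 = 13^2
D = -2h = 22, E = -2k = 18
F = h^2+k^2-r^2 = 121+81-169 = 33

D = 22, E = 18, F = 33


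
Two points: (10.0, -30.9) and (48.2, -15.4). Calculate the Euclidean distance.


dx = 48.2 - 10.0 = 38.2
dy = -15.4 + 30.9 = 15.5
d = sqrt(1459.24 + 240.25) = sqrt(1699.49) = 41.2249

41.2249


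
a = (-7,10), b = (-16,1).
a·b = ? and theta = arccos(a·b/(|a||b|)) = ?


a·b = -7*(-16) + 10*1 = 112 + 10 = 122
|a| = sqrt(49+100) = 12.2066
|b| = sqrt(256+1) = 16.0312
cos(theta) = 122/(sqrt(149)*sqrt(257)) = 122/sqrt(38293) = 0.623448
theta = arccos(122/sqrt(38293)) = 51.4316 degrees

a·b = 122, theta = 51.4316 deg


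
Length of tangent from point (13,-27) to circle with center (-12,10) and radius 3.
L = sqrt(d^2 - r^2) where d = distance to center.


d = sqrt((13+ 12)^2 + (-27-10)^2) = sqrt(625+1369) = 44.6542
L = sqrt(1994.0000 - 9) = sqrt(1985.0000) = 44.5533

44.5533


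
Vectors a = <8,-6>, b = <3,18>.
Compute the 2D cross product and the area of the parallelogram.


cross = 8*18 + 6*3 = 144 + 18 = 162
Parallelogram area = |162| = 162

cross = 162, parallelogram area = 162


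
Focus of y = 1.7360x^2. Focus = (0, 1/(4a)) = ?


a = 1.7360
4a = 6.9440
focus = (0, 1/6.9440) = (0, 0.1440)

Focus = (0, 0.1440)


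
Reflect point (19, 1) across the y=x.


Reflection rule for y=x: (y, x)
(19, 1) -> (1, 19)

(1, 19)


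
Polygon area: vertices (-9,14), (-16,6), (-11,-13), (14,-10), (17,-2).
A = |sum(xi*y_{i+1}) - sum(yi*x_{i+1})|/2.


sum(xi*y_{i+1}) = -9*6 - 16*(-13) - 11*(-10) + 14*(-2) + 17*14 = 474
sum(yi*x_{i+1}) = 14*(-16) + 6*(-11) - 13*14 - 10*17 - 2*(-9) = -624
Area = |474 + 624|/2 = 1098/2 = 549.0000

549.0000 sq units


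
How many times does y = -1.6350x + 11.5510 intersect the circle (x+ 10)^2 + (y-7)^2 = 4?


Substitute y = -1.6350x + 11.5510: (x+ 10)^2 + (-1.6350x+11.5510-7)^2 = 4
Expand to Ax^2 + Bx + C = 0, where b-k = 4.551
A = 1+m^2 = 3.673225
B = 2(m(b-k) - h) = 2(-1.6350*4.551 + 10) = 5.11823
C = h^2 + (b-k)^2 - r^2 = 100 + 20.711601 - 4 = 116.711601
disc = B^2-4AC = 26.1963 - 1714.8319 = -1688.6356
disc < 0

0 intersection points


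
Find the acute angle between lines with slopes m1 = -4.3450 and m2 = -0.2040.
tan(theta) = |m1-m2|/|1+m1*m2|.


m1-m2 = -4.141
1+m1*m2 = 1.88638
tan(theta) = |-4.141/1.88638| = 2.195210
theta = arctan(|-4.141/1.88638|) = 65.5090 degrees (acute angle)

65.5090 degrees


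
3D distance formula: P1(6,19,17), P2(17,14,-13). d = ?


dx=11, dy=-5, dz=-30
d = sqrt(121+25+900) = sqrt(1046) = 32.3419

32.3419


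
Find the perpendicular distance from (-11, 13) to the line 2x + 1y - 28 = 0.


|2*(-11) + 1*13 - 28| = |-37| = 37
sqrt(4 + 1) = sqrt(5) = 2.2361
d = 37/sqrt(5) = 16.5469

16.5469


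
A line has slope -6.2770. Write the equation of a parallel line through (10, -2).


Parallel lines have equal slopes.
m2 = -6.2770
b2 = -2 + 6.2770*10 = 60.7700

y = -6.2770x + 60.7700


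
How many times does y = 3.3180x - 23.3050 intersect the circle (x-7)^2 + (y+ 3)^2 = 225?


Substitute y = 3.3180x - 23.3050: (x-7)^2 + (3.3180x- 23.3050+ 3)^2 = 225
Expand to Ax^2 + Bx + C = 0, where b-k = -20.305
A = 1+m^2 = 12.009124
B = 2(m(b-k) - h) = 2(3.3180*(-20.305) - 7) = -148.74398
C = h^2 + (b-k)^2 - r^2 = 49 + 412.293025 - 225 = 236.293025
disc = B^2-4AC = 22124.7716 - 11350.6890 = 10774.0826
disc > 0

2 intersection points


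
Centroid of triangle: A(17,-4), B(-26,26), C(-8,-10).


Gx = (17- 26- 8)/3 = -17/3 = -5.6667
Gy = (-4+26- 10)/3 = 12/3 = 4.0000

G = (-5.6667, 4.0000)


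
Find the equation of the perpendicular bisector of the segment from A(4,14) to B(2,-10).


Midpoint = (3, 2)
Slope of AB = dy/dx = -24/(-2) = 12.0000
Perp slope = -dx/dy = -2/24 = -0.0833
b = My - (perp slope)*Mx = 2 + (-2*3)/(-24) = 2 + 0.2500 = 2.2500

y = -0.0833x + 2.2500


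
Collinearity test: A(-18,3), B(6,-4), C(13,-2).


-18*(-4+ 2) + 6*(-2-3) + 13*(3+ 4)
= 36 - 30 + 91 = 97

No, not collinear (determinant = 97)


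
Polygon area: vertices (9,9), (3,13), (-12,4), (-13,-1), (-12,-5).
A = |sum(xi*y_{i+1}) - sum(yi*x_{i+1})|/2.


sum(xi*y_{i+1}) = 9*13 + 3*4 - 12*(-1) - 13*(-5) - 12*9 = 98
sum(yi*x_{i+1}) = 9*3 + 13*(-12) + 4*(-13) - 1*(-12) - 5*9 = -214
Area = |98 + 214|/2 = 312/2 = 156.0000

156.0000 sq units


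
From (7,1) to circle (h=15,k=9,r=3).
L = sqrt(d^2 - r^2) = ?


d = sqrt((7-15)^2 + (1-9)^2) = sqrt(64+64) = 11.3137
L = sqrt(128.0000 - 9) = sqrt(119.0000) = 10.9087

10.9087


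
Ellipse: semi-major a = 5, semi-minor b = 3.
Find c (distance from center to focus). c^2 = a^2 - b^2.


c^2 = 5^2 - 3^2 = 25 - 9 = 16
c = sqrt(16) = 4.0000

c = 4.0000


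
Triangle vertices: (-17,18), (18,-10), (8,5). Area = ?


-17*(-10-5) = 255
18*(5-18) = -234
8*(18+ 10) = 224
sum = 245
Area = |245|/2 = 122.5000

122.5000 sq units


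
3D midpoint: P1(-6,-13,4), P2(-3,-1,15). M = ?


Mx = (-6- 3)/2 = -4.5000
My = (-13- 1)/2 = -7.0000
Mz = (4+15)/2 = 9.5000

M = (-4.5000, -7.0000, 9.5000)


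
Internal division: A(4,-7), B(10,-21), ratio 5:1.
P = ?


Px = (5*10 + 1*4)/6 = 54/6 = 9.0000
Py = (5*(-21) + 1*(-7))/6 = -112/6 = -18.6667

P = (9.0000, -18.6667)


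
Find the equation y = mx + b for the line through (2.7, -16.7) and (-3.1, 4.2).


m = (20.9)/(-5.8) = -3.6034
b = y1 - m*x1 = -16.7 - (20.9*2.7)/(-5.8) = -16.7 + 9.7293 = -6.9707

y = -3.6034x - 6.9707


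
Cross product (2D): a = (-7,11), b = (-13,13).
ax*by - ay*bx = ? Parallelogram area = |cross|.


cross = -7*13 - 11*(-13) = -91 + 143 = 52
Parallelogram area = |52| = 52

cross = 52, parallelogram area = 52


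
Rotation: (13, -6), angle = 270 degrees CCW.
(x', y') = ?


cos(270) = 0, sin(270) = -1
x' = 13*0 + 6*(-1) = -6
y' = 13*(-1) - 6*0 = -13

(-6, -13)


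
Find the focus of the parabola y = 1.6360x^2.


a = 1.6360
4a = 6.5440
focus = (0, 1/6.5440) = (0, 0.1528)

Focus = (0, 0.1528)


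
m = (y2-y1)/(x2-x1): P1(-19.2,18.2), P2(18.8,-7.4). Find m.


dy = -7.4 - 18.2 = -25.6
dx = 18.8 + 19.2 = 38.0
m = -25.6/38.0 = -0.6737

m = -0.6737


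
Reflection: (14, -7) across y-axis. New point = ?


Reflection rule for y-axis: (-x, y)
(14, -7) -> (-14, -7)

(-14, -7)


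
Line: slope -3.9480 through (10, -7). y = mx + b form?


y + 7 = -3.9480(x - 10)
y = -3.9480x - 7 + 3.9480*10
y = -3.9480x + 32.4800

y = -3.9480x + 32.4800


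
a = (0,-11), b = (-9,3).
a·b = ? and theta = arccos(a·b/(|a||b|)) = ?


a·b = 0*(-9) - 11*3 = 0 - 33 = -33
|a| = sqrt(0+121) = 11.0000
|b| = sqrt(81+9) = 9.4868
cos(theta) = -33/(sqrt(121)*sqrt(90)) = -33/sqrt(10890) = -0.316228
theta = arccos(-33/sqrt(10890)) = 108.4349 degrees

a·b = -33, theta = 108.4349 deg


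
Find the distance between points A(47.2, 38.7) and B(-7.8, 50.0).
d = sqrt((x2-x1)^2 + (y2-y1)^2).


dx = -7.8 - 47.2 = -55.0
dy = 50.0 - 38.7 = 11.3
d = sqrt(3025.0 + 127.69) = sqrt(3152.69) = 56.1488

56.1488


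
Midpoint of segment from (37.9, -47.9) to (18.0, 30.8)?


Mx = (37.9 + 18.0)/2 = 55.9/2 = 27.9500
My = (-47.9 + 30.8)/2 = -17.1/2 = -8.5500

(27.9500, -8.5500)


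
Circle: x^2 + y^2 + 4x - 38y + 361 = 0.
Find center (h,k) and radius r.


h = -D/2 = -4/2 = -2
k = -E/2 = 38/2 = 19
r^2 = h^2 + k^2 - F = 4 + 361 - 361 = 4
r = 2

Center (-2, 19), radius = 2


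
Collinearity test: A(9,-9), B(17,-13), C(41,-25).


9*(-13+ 25) + 17*(-25+ 9) + 41*(-9+ 13)
= 108 - 272 + 164 = 0

Yes, collinear (determinant = 0)


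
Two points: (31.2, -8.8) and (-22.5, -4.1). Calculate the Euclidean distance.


dx = -22.5 - 31.2 = -53.7
dy = -4.1 + 8.8 = 4.7
d = sqrt(2883.69 + 22.09) = sqrt(2905.78) = 53.9053

53.9053


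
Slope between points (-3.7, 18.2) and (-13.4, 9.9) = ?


dy = 9.9 - 18.2 = -8.3
dx = -13.4 + 3.7 = -9.7
m = -8.3/(-9.7) = 0.8557

m = 0.8557


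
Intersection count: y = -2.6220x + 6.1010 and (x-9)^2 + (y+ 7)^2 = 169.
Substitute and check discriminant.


Substitute y = -2.6220x + 6.1010: (x-9)^2 + (-2.6220x+6.1010+ 7)^2 = 169
Expand to Ax^2 + Bx + C = 0, where b-k = 13.101
A = 1+m^2 = 7.874884
B = 2(m(b-k) - h) = 2(-2.6220*13.101 - 9) = -86.701644
C = h^2 + (b-k)^2 - r^2 = 81 + 171.636201 - 169 = 83.636201
disc = B^2-4AC = 7517.1751 - 2634.5015 = 4882.6736
disc > 0

2 intersection points


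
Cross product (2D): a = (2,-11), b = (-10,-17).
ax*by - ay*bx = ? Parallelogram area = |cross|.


cross = 2*(-17) + 11*(-10) = -34 - 110 = -144
Parallelogram area = |-144| = 144

cross = -144, parallelogram area = 144


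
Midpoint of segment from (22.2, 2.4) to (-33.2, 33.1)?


Mx = (22.2 - 33.2)/2 = -11/2 = -5.5000
My = (2.4 + 33.1)/2 = 35.5/2 = 17.7500

(-5.5000, 17.7500)


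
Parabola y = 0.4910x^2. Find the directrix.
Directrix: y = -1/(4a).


a = 0.4910
1/(4a) = 0.5092
directrix: y = -0.5092 = -0.5092

y = -0.5092


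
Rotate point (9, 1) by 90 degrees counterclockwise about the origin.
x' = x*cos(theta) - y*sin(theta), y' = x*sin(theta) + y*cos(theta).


cos(90) = 0, sin(90) = 1
x' = 9*0 - 1*1 = -1
y' = 9*1 + 1*0 = 9

(-1, 9)


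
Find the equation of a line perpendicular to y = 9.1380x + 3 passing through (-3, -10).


Perpendicular slope = -1/m1 = -1/9.1380 = -0.1094
b2 = y0 - m2*x0 = -10 - 3/9.1380 = -10 - 0.3283 = -10.3283

y = -0.1094x - 10.3283


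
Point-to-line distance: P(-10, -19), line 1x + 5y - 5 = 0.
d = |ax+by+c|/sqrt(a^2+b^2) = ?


|1*(-10) + 5*(-19) - 5| = |-110| = 110
sqrt(1 + 25) = sqrt(26) = 5.0990
d = 110/sqrt(26) = 21.5728

21.5728


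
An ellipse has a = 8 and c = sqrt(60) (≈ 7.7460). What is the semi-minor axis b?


b^2 = 8^2 - (sqrt(60))^2 = 64 - 60 = 4
b = sqrt(4) = 2

b = 2


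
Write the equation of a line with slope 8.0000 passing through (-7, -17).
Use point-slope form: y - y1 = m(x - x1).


y + 17 = 8.0000(x + 7)
y = 8.0000x - 17 - 8.0000*(-7)
y = 8.0000x + 39.0000

y = 8.0000x + 39.0000


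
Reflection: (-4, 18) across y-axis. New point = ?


Reflection rule for y-axis: (-x, y)
(-4, 18) -> (4, 18)

(4, 18)


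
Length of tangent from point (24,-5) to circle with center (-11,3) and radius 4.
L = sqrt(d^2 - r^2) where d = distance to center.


d = sqrt((24+ 11)^2 + (-5-3)^2) = sqrt(1225+64) = 35.9026
L = sqrt(1289.0000 - 16) = sqrt(1273.0000) = 35.6791

35.6791


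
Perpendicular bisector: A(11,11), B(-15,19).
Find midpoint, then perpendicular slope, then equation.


Midpoint = (-2, 15)
Slope of AB = dy/dx = 8/(-26) = -0.3077
Perp slope = -dx/dy = 26/8 = 3.2500
b = My - (perp slope)*Mx = 15 + (-26*(-2))/8 = 15 + 6.5000 = 21.5000

y = 3.2500x + 21.5000


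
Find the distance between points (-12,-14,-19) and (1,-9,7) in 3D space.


dx=13, dy=5, dz=26
d = sqrt(169+25+676) = sqrt(870) = 29.4958

29.4958


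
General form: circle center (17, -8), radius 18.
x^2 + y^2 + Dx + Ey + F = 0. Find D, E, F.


(x-17)^2 + (y+ 8)^2 = 18^2
D = -2h = -34, E = -2k = 16
F = h^2+k^2-r^2 = 289+64-324 = 29

D = -34, E = 16, F = 29


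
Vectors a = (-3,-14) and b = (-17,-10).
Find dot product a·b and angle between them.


a·b = -3*(-17) - 14*(-10) = 51 + 140 = 191
|a| = sqrt(9+196) = 14.3178
|b| = sqrt(289+100) = 19.7231
cos(theta) = 191/(sqrt(205)*sqrt(389)) = 191/sqrt(79745) = 0.676366
theta = arccos(191/sqrt(79745)) = 47.4397 degrees

a·b = 191, theta = 47.4397 deg


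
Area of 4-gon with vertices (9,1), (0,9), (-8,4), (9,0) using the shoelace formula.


sum(xi*y_{i+1}) = 9*9 + 0*4 - 8*0 + 9*1 = 90
sum(yi*x_{i+1}) = 1*0 + 9*(-8) + 4*9 + 0*9 = -36
Area = |90 + 36|/2 = 126/2 = 63.0000

63.0000 sq units


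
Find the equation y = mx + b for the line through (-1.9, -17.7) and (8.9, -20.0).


m = (-2.3)/(10.8) = -0.2130
b = y1 - m*x1 = -17.7 - (-2.3*(-1.9))/(10.8) = -17.7 - 0.4046 = -18.1046

y = -0.2130x - 18.1046


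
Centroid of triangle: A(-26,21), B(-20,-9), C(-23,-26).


Gx = (-26- 20- 23)/3 = -69/3 = -23.0000
Gy = (21- 9- 26)/3 = -14/3 = -4.6667

G = (-23.0000, -4.6667)


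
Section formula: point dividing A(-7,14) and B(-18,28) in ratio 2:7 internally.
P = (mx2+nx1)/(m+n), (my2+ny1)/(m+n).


Px = (2*(-18) + 7*(-7))/9 = -85/9 = -9.4444
Py = (2*28 + 7*14)/9 = 154/9 = 17.1111

P = (-9.4444, 17.1111)


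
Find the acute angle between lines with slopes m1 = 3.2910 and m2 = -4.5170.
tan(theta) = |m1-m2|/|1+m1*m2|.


m1-m2 = 7.808
1+m1*m2 = -13.865447
tan(theta) = |7.808/(-13.865447)| = 0.563126
theta = arctan(|7.808/(-13.865447)|) = 29.3850 degrees (acute angle)

29.3850 degrees


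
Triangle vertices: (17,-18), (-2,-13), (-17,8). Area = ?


17*(-13-8) = -357
-2*(8+ 18) = -52
-17*(-18+ 13) = 85
sum = -324
Area = |-324|/2 = 162.0000

162.0000 sq units
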